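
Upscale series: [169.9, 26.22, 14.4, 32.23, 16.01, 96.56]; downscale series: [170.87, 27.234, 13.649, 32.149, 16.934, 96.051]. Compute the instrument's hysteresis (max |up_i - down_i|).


|169.9 - 170.87| = 0.9700
|26.22 - 27.234| = 1.0140
|14.4 - 13.649| = 0.7510
|32.23 - 32.149| = 0.0810
|16.01 - 16.934| = 0.9240
|96.56 - 96.051| = 0.5090
hysteresis = max(diffs) = 1.0140

1.0140


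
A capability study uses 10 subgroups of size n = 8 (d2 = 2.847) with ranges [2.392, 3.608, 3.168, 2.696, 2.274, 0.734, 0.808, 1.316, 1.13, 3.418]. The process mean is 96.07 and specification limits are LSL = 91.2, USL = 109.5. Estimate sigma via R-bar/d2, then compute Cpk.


R_bar = (2.392 + 3.608 + 3.168 + 2.696 + 2.274 + 0.734 + 0.808 + 1.316 + 1.13 + 3.418) / 10 = 2.1544
sigma = R_bar / d2 = 2.1544 / 2.847 = 0.75672638
Cp = (USL - LSL)/(6*sigma) = (109.5 - 91.2)/(6*0.75672638) = 4.0305
Cpu = (109.5 - 96.07)/(3*0.75672638) = 5.9158
Cpl = (96.07 - 91.2)/(3*0.75672638) = 2.1452
Cpk = min(Cpu, Cpl) = 2.1452

2.1452


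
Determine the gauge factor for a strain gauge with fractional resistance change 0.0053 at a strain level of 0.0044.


GF = (dR/R) / epsilon
= 0.0053 / 0.0044
= 1.2045

1.2045


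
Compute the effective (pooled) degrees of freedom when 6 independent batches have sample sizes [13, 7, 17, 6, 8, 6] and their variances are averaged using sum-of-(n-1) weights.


nu = sum_i (n_i - 1)
nu = ((13 - 1) + (7 - 1) + (17 - 1) + (6 - 1) + (8 - 1) + (6 - 1))
nu = 12 + 6 + 16 + 5 + 7 + 5
nu = 51

51


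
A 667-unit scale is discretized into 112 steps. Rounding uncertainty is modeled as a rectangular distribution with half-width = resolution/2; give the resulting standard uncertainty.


resolution = range / divisions
resolution = 667 / 112 = 5.9553571
u_res = resolution / (2*sqrt(3))
u_res = 5.9553571 / 3.4641016
u_res = 1.7192

1.7192


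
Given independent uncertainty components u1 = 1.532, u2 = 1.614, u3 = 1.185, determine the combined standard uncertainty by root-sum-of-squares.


uc = sqrt(1.532^2 + 1.614^2 + 1.185^2)
uc = sqrt(6.356245)
uc = 2.5212

2.5212


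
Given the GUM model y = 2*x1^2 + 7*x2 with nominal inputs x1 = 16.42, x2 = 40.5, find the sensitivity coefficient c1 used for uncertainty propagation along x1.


y = 2*x1^2 + 7*x2
dy/dx1 = 2*2*x1
Evaluate at x1 = 16.42: c1 = 4 * 16.42
c1 = 65.6800

65.6800


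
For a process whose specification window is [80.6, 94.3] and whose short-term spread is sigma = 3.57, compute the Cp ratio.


Cp = (USL - LSL) / (6 * sigma)
= (94.3 - 80.6) / (6 * 3.57)
= 13.7000 / 21.4200
= 0.6396

0.6396


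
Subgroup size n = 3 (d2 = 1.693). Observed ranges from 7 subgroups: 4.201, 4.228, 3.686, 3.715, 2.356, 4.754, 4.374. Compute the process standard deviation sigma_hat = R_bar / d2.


R_bar = (4.201 + 4.228 + 3.686 + 3.715 + 2.356 + 4.754 + 4.374) / 7
R_bar = 27.314 / 7 = 3.902
sigma_hat = R_bar / d2 = 3.902 / 1.693 = 2.3048

2.3048


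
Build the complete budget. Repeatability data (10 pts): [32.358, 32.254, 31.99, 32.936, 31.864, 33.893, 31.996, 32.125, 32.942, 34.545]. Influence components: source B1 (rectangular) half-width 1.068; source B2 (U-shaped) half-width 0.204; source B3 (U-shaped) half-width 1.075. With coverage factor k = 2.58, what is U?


mean = (32.358 + 32.254 + 31.99 + 32.936 + 31.864 + 33.893 + 31.996 + 32.125 + 32.942 + 34.545) / 10 = 32.6903
s = sqrt(sum((x - mean)^2)/(n-1)) = 0.89973515
u_A = s / sqrt(n) = 0.89973515 / sqrt(10) = 0.28452124
u_B1 = 1.068 / sqrt(3) = 0.61661009
u_B2 = 0.204 / sqrt(2) = 0.14424978
u_B3 = 1.075 / sqrt(2) = 0.76013979
uc = sqrt(0.28452124^2 + 0.61661009^2 + 0.14424978^2 + 0.76013979^2) = 1.0294566
U = k * uc = 2.58 * 1.0294566
U = 2.6560

2.6560


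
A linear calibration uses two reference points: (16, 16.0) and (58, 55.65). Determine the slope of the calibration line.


slope = (y2 - y1) / (x2 - x1)
= (55.65 - 16.0) / (58 - 16)
= 39.6500 / 42
= 0.9440

0.9440


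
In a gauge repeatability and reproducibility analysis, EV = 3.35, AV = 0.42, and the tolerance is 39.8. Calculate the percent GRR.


GRR = sqrt(EV^2 + AV^2) = sqrt(3.35^2 + 0.42^2) = 3.3762257
%GRR = GRR / tol * 100 = 3.3762257 / 39.8 * 100
%GRR = 8.4830

8.4830


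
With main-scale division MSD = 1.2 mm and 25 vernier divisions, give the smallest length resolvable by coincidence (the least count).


LC = MSD / n_div
= 1.2 / 25
= 0.0480

0.0480


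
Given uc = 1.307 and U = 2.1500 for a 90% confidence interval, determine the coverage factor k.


k = U / uc
k = 2.1500 / 1.307
k = 1.645

1.645


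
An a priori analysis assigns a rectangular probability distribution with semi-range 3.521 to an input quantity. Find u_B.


u_B = half_width / sqrt(3)
u_B = 3.521 / 1.7320508
u_B = 2.0329

2.0329


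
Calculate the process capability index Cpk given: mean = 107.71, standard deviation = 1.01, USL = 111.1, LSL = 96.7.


Cpu = (USL - mean) / (3*sigma) = (111.1 - 107.71) / (3*1.01) = 1.1188
Cpl = (mean - LSL) / (3*sigma) = (107.71 - 96.7) / (3*1.01) = 3.6337
Cpk = min(Cpu, Cpl) = 1.1188

1.1188


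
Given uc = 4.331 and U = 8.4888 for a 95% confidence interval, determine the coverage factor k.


k = U / uc
k = 8.4888 / 4.331
k = 1.96

1.96


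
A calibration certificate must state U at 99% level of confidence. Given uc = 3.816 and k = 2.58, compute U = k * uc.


U = k * uc
U = 2.58 * 3.816
U = 9.8453

9.8453


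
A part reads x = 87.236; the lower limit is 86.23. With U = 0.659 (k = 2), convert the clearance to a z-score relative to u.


u = U / k = 0.659 / 2 = 0.3295
margin = |LSL - x| = |86.23 - 87.236| = 1.006
z = margin / u = 1.006 / 0.3295
z = 3.0531

3.0531


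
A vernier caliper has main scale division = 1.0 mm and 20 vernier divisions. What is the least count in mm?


LC = MSD / n_div
= 1.0 / 20
= 0.0500

0.0500


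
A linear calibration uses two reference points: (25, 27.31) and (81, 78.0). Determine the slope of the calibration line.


slope = (y2 - y1) / (x2 - x1)
= (78.0 - 27.31) / (81 - 25)
= 50.6900 / 56
= 0.9052

0.9052


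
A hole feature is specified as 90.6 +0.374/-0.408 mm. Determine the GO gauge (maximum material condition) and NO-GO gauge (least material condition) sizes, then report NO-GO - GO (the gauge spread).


GO = nominal - lower_tol (smallest hole = maximum material condition)
GO = 90.6 - 0.408 = 90.192
NO-GO = nominal + upper_tol (largest hole = least material condition)
NO-GO = 90.6 + 0.374 = 90.974
spread = NO-GO - GO = 90.974 - 90.192 = 0.7820

0.7820


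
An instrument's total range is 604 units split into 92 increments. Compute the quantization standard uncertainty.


resolution = range / divisions
resolution = 604 / 92 = 6.5652174
u_res = resolution / (2*sqrt(3))
u_res = 6.5652174 / 3.4641016
u_res = 1.8952

1.8952


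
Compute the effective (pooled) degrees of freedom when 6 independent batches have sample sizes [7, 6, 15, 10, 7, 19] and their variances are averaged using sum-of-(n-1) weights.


nu = sum_i (n_i - 1)
nu = ((7 - 1) + (6 - 1) + (15 - 1) + (10 - 1) + (7 - 1) + (19 - 1))
nu = 6 + 5 + 14 + 9 + 6 + 18
nu = 58

58


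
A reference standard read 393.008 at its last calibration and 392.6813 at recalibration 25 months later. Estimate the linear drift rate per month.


rate = (v2 - v1) / months
= (392.6813 - 393.008) / 25
= -0.3267 / 25
= -0.0131

-0.0131


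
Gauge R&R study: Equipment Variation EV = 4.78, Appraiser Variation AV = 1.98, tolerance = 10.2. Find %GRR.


GRR = sqrt(EV^2 + AV^2) = sqrt(4.78^2 + 1.98^2) = 5.1738574
%GRR = GRR / tol * 100 = 5.1738574 / 10.2 * 100
%GRR = 50.7241

50.7241


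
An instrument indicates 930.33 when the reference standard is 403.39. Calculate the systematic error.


Systematic error = measured - true
= 930.33 - 403.39
= 526.9400

526.9400


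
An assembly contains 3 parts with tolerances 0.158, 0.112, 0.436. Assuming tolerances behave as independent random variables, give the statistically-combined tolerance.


RSS = sqrt(0.158^2 + 0.112^2 + 0.436^2)
= sqrt(0.227604)
= 0.4771

0.4771


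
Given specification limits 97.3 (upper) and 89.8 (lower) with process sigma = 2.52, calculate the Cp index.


Cp = (USL - LSL) / (6 * sigma)
= (97.3 - 89.8) / (6 * 2.52)
= 7.5000 / 15.1200
= 0.4960

0.4960


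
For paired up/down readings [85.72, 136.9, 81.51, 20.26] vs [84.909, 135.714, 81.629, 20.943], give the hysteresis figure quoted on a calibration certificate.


|85.72 - 84.909| = 0.8110
|136.9 - 135.714| = 1.1860
|81.51 - 81.629| = 0.1190
|20.26 - 20.943| = 0.6830
hysteresis = max(diffs) = 1.1860

1.1860


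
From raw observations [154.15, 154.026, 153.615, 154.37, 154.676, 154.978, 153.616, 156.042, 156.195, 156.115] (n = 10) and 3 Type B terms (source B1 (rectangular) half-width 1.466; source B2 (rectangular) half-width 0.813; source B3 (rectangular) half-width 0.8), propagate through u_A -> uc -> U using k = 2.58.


mean = (154.15 + 154.026 + 153.615 + 154.37 + 154.676 + 154.978 + 153.616 + 156.042 + 156.195 + 156.115) / 10 = 154.7783
s = sqrt(sum((x - mean)^2)/(n-1)) = 1.0150382
u_A = s / sqrt(n) = 1.0150382 / sqrt(10) = 0.32098326
u_B1 = 1.466 / sqrt(3) = 0.84639549
u_B2 = 0.813 / sqrt(3) = 0.46938577
u_B3 = 0.8 / sqrt(3) = 0.46188022
uc = sqrt(0.32098326^2 + 0.84639549^2 + 0.46938577^2 + 0.46188022^2) = 1.1194069
U = k * uc = 2.58 * 1.1194069
U = 2.8881

2.8881


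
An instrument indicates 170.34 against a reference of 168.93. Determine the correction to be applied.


Correction = standard - reading
= 168.93 - 170.34
= -1.4100

-1.4100


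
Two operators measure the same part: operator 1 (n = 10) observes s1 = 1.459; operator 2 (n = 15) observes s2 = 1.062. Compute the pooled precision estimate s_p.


s_p = sqrt(((n1-1)*s1^2 + (n2-1)*s2^2) / (n1+n2-2))
numerator = (10-1)*1.459^2 + (15-1)*1.062^2 = 19.158129 + 15.789816 = 34.947945
denominator = 10 + 15 - 2 = 23
s_p^2 = 34.947945 / 23 = 1.5194759
s_p = sqrt(1.5194759) = 1.2327

1.2327


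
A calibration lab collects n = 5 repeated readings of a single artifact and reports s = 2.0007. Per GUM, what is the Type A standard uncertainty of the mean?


u_A = s / sqrt(n)
u_A = 2.0007 / sqrt(5)
u_A = 2.0007 / 2.236068
u_A = 0.8947

0.8947


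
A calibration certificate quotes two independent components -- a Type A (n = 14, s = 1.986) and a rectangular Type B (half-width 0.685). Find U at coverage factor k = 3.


u_A = s / sqrt(n) = 1.986 / sqrt(14) = 0.53078083
u_B = half_width / sqrt(3) = 0.685 / sqrt(3) = 0.39548493
uc = sqrt(u_A^2 + u_B^2) = sqrt(0.53078083^2 + 0.39548493^2) = 0.66191889
U = k * uc = 3 * 0.66191889
U = 1.9858

1.9858


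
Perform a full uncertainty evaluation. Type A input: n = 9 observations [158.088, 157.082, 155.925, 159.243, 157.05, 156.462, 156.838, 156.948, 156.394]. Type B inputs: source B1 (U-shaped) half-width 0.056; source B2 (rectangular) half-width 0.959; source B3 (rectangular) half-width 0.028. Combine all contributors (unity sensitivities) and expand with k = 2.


mean = (158.088 + 157.082 + 155.925 + 159.243 + 157.05 + 156.462 + 156.838 + 156.948 + 156.394) / 9 = 157.1144444
s = sqrt(sum((x - mean)^2)/(n-1)) = 0.99670659
u_A = s / sqrt(n) = 0.99670659 / sqrt(9) = 0.33223553
u_B1 = 0.056 / sqrt(2) = 0.03959798
u_B2 = 0.959 / sqrt(3) = 0.55367891
u_B3 = 0.028 / sqrt(3) = 0.016165808
uc = sqrt(0.33223553^2 + 0.03959798^2 + 0.55367891^2 + 0.016165808^2) = 0.6471245
U = k * uc = 2 * 0.6471245
U = 1.2942

1.2942


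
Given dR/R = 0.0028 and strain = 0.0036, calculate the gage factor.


GF = (dR/R) / epsilon
= 0.0028 / 0.0036
= 0.7778

0.7778


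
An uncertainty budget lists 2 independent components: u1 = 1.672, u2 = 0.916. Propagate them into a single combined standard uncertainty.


uc = sqrt(1.672^2 + 0.916^2)
uc = sqrt(3.63464)
uc = 1.9065

1.9065


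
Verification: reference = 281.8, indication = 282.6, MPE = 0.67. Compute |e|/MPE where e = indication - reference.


e = indication - reference = 282.6 - 281.8 = 0.8000
|e| = 0.8000
ratio = |e| / MPE = 0.8000 / 0.67
ratio = 1.1940

1.1940


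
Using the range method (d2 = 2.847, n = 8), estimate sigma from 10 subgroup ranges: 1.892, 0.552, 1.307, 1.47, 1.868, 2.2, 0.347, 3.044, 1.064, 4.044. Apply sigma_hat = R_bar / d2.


R_bar = (1.892 + 0.552 + 1.307 + 1.47 + 1.868 + 2.2 + 0.347 + 3.044 + 1.064 + 4.044) / 10
R_bar = 17.788 / 10 = 1.7788
sigma_hat = R_bar / d2 = 1.7788 / 2.847 = 0.6248

0.6248


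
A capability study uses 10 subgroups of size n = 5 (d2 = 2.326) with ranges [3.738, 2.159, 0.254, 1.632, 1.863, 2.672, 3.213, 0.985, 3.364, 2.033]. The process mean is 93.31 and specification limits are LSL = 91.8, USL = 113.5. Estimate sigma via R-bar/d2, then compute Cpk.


R_bar = (3.738 + 2.159 + 0.254 + 1.632 + 1.863 + 2.672 + 3.213 + 0.985 + 3.364 + 2.033) / 10 = 2.1913
sigma = R_bar / d2 = 2.1913 / 2.326 = 0.94208942
Cp = (USL - LSL)/(6*sigma) = (113.5 - 91.8)/(6*0.94208942) = 3.8390
Cpu = (113.5 - 93.31)/(3*0.94208942) = 7.1437
Cpl = (93.31 - 91.8)/(3*0.94208942) = 0.5343
Cpk = min(Cpu, Cpl) = 0.5343

0.5343


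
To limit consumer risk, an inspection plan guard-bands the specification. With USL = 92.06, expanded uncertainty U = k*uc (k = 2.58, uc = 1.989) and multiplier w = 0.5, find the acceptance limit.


U = k * uc = 2.58 * 1.989 = 5.13162
guard band g = w * U = 0.5 * 5.13162 = 2.56581
AL = USL - g = 92.06 - 2.56581
AL = 89.4942

89.4942


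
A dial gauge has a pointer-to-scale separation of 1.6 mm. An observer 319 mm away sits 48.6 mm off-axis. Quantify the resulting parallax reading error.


error = h * offset / d
= 1.6 * 48.6 / 319
= 0.2438

0.2438


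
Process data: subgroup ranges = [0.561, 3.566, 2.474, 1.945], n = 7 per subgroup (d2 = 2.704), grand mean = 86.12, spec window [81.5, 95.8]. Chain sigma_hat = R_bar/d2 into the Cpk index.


R_bar = (0.561 + 3.566 + 2.474 + 1.945) / 4 = 2.1365
sigma = R_bar / d2 = 2.1365 / 2.704 = 0.79012574
Cp = (USL - LSL)/(6*sigma) = (95.8 - 81.5)/(6*0.79012574) = 3.0164
Cpu = (95.8 - 86.12)/(3*0.79012574) = 4.0837
Cpl = (86.12 - 81.5)/(3*0.79012574) = 1.9491
Cpk = min(Cpu, Cpl) = 1.9491

1.9491


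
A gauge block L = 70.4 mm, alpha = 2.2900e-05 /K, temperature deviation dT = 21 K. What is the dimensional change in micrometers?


dL = L * alpha * dT
= 70.4 * 2.2900e-05 * 21
= 0.0338554 mm
dL_um = 0.0338554 * 1000 = 33.8554 um

33.8554


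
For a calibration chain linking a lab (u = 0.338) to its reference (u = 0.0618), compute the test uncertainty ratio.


TUR = u_lab / u_ref
= 0.338 / 0.0618
= 5.4693

5.4693


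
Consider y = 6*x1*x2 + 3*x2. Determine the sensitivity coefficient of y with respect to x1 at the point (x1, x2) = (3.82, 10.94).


y = 6*x1*x2 + 3*x2
dy/dx1 = 6*x2
Evaluate at x2 = 10.94: c1 = 6 * 10.94
c1 = 65.6400

65.6400


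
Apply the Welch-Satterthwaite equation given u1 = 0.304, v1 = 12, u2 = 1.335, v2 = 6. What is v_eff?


uc = sqrt(u1^2 + u2^2) = sqrt(0.304^2 + 1.335^2) = 1.3691753
v_eff = uc^4 / (u1^4/v1 + u2^4/v2)
= 1.3691753^4 / (0.304^4/12 + 1.335^4/6)
= 3.5142789 / 0.53009938
v_eff = 6.6295

6.6295


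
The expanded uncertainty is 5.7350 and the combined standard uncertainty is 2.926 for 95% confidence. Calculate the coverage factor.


k = U / uc
k = 5.7350 / 2.926
k = 1.96

1.96


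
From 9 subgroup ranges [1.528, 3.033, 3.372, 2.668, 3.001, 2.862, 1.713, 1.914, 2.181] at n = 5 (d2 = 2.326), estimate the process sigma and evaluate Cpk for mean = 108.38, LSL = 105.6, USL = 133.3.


R_bar = (1.528 + 3.033 + 3.372 + 2.668 + 3.001 + 2.862 + 1.713 + 1.914 + 2.181) / 9 = 2.4746667
sigma = R_bar / d2 = 2.4746667 / 2.326 = 1.0639152
Cp = (USL - LSL)/(6*sigma) = (133.3 - 105.6)/(6*1.0639152) = 4.3393
Cpu = (133.3 - 108.38)/(3*1.0639152) = 7.8076
Cpl = (108.38 - 105.6)/(3*1.0639152) = 0.8710
Cpk = min(Cpu, Cpl) = 0.8710

0.8710


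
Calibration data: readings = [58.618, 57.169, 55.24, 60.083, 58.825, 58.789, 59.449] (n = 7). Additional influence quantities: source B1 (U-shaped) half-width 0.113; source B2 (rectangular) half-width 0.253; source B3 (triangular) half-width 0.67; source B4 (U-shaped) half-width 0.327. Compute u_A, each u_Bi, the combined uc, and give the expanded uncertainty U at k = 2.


mean = (58.618 + 57.169 + 55.24 + 60.083 + 58.825 + 58.789 + 59.449) / 7 = 58.31042857
s = sqrt(sum((x - mean)^2)/(n-1)) = 1.6205534
u_A = s / sqrt(n) = 1.6205534 / sqrt(7) = 0.61251161
u_B1 = 0.113 / sqrt(2) = 0.079903066
u_B2 = 0.253 / sqrt(3) = 0.14606962
u_B3 = 0.67 / sqrt(6) = 0.27352635
u_B4 = 0.327 / sqrt(2) = 0.23122392
uc = sqrt(0.61251161^2 + 0.079903066^2 + 0.14606962^2 + 0.27352635^2 + 0.23122392^2) = 0.7288158
U = k * uc = 2 * 0.7288158
U = 1.4576

1.4576


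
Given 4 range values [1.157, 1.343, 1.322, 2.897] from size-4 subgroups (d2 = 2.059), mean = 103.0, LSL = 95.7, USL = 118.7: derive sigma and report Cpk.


R_bar = (1.157 + 1.343 + 1.322 + 2.897) / 4 = 1.67975
sigma = R_bar / d2 = 1.67975 / 2.059 = 0.81580864
Cp = (USL - LSL)/(6*sigma) = (118.7 - 95.7)/(6*0.81580864) = 4.6988
Cpu = (118.7 - 103.0)/(3*0.81580864) = 6.4149
Cpl = (103.0 - 95.7)/(3*0.81580864) = 2.9827
Cpk = min(Cpu, Cpl) = 2.9827

2.9827


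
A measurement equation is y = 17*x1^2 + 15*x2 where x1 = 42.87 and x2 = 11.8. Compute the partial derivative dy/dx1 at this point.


y = 17*x1^2 + 15*x2
dy/dx1 = 2*17*x1
Evaluate at x1 = 42.87: c1 = 34 * 42.87
c1 = 1457.5800

1457.5800


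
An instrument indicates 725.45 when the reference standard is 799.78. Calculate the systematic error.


Systematic error = measured - true
= 725.45 - 799.78
= -74.3300

-74.3300


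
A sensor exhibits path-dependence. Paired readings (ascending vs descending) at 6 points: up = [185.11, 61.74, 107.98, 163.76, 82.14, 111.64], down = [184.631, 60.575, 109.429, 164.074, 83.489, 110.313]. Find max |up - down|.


|185.11 - 184.631| = 0.4790
|61.74 - 60.575| = 1.1650
|107.98 - 109.429| = 1.4490
|163.76 - 164.074| = 0.3140
|82.14 - 83.489| = 1.3490
|111.64 - 110.313| = 1.3270
hysteresis = max(diffs) = 1.4490

1.4490


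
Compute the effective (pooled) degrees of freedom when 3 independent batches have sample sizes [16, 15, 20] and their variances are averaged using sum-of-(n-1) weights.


nu = sum_i (n_i - 1)
nu = ((16 - 1) + (15 - 1) + (20 - 1))
nu = 15 + 14 + 19
nu = 48

48


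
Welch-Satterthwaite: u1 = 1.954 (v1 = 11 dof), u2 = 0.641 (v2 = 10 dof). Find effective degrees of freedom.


uc = sqrt(u1^2 + u2^2) = sqrt(1.954^2 + 0.641^2) = 2.0564525
v_eff = uc^4 / (u1^4/v1 + u2^4/v2)
= 2.0564525^4 / (1.954^4/11 + 0.641^4/10)
= 17.884415 / 1.3421559
v_eff = 13.3251

13.3251


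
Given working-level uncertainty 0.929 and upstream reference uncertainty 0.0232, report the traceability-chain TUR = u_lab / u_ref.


TUR = u_lab / u_ref
= 0.929 / 0.0232
= 40.0431

40.0431


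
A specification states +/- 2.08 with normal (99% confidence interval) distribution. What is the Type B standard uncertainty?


u_B = half_width / 2.576
u_B = 2.08 / 2.576
u_B = 0.8075

0.8075


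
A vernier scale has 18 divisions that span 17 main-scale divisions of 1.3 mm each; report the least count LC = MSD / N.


LC = MSD / n_div
= 1.3 / 18
= 0.0722

0.0722


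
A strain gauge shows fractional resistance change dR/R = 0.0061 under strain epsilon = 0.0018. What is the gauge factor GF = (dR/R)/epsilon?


GF = (dR/R) / epsilon
= 0.0061 / 0.0018
= 3.3889

3.3889


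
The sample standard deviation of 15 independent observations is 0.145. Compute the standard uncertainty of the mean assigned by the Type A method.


u_A = s / sqrt(n)
u_A = 0.145 / sqrt(15)
u_A = 0.145 / 3.8729833
u_A = 0.0374

0.0374


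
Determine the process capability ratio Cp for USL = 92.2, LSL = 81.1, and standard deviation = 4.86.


Cp = (USL - LSL) / (6 * sigma)
= (92.2 - 81.1) / (6 * 4.86)
= 11.1000 / 29.1600
= 0.3807

0.3807


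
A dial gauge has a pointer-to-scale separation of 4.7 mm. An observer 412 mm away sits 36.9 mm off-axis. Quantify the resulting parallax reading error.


error = h * offset / d
= 4.7 * 36.9 / 412
= 0.4209

0.4209


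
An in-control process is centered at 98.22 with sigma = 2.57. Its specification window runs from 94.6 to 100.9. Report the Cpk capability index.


Cpu = (USL - mean) / (3*sigma) = (100.9 - 98.22) / (3*2.57) = 0.3476
Cpl = (mean - LSL) / (3*sigma) = (98.22 - 94.6) / (3*2.57) = 0.4695
Cpk = min(Cpu, Cpl) = 0.3476

0.3476


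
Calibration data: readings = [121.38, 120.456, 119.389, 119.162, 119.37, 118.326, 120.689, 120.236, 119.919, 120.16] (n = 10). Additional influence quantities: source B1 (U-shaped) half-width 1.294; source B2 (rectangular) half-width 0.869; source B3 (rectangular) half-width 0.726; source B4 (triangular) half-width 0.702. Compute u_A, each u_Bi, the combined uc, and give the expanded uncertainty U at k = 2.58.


mean = (121.38 + 120.456 + 119.389 + 119.162 + 119.37 + 118.326 + 120.689 + 120.236 + 119.919 + 120.16) / 10 = 119.9087
s = sqrt(sum((x - mean)^2)/(n-1)) = 0.87345407
u_A = s / sqrt(n) = 0.87345407 / sqrt(10) = 0.27621043
u_B1 = 1.294 / sqrt(2) = 0.91499617
u_B2 = 0.869 / sqrt(3) = 0.50171738
u_B3 = 0.726 / sqrt(3) = 0.4191563
u_B4 = 0.702 / sqrt(6) = 0.2865903
uc = sqrt(0.27621043^2 + 0.91499617^2 + 0.50171738^2 + 0.4191563^2 + 0.2865903^2) = 1.1929193
U = k * uc = 2.58 * 1.1929193
U = 3.0777

3.0777


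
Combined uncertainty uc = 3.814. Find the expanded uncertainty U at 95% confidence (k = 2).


U = k * uc
U = 2 * 3.814
U = 7.6280

7.6280


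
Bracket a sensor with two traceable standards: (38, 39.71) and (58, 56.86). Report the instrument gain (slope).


slope = (y2 - y1) / (x2 - x1)
= (56.86 - 39.71) / (58 - 38)
= 17.1500 / 20
= 0.8575

0.8575


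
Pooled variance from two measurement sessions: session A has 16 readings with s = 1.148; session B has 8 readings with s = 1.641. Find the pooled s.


s_p = sqrt(((n1-1)*s1^2 + (n2-1)*s2^2) / (n1+n2-2))
numerator = (16-1)*1.148^2 + (8-1)*1.641^2 = 19.76856 + 18.850167 = 38.618727
denominator = 16 + 8 - 2 = 22
s_p^2 = 38.618727 / 22 = 1.7553967
s_p = sqrt(1.7553967) = 1.3249

1.3249


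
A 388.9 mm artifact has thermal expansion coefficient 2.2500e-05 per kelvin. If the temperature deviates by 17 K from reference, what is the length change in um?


dL = L * alpha * dT
= 388.9 * 2.2500e-05 * 17
= 0.1487542 mm
dL_um = 0.1487542 * 1000 = 148.7542 um

148.7542


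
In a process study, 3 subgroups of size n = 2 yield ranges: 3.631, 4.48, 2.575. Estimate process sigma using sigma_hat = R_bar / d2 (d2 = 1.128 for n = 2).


R_bar = (3.631 + 4.48 + 2.575) / 3
R_bar = 10.686 / 3 = 3.562
sigma_hat = R_bar / d2 = 3.562 / 1.128 = 3.1578

3.1578


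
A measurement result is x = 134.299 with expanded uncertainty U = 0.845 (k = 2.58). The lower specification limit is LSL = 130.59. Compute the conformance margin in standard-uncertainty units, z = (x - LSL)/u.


u = U / k = 0.845 / 2.58 = 0.32751938
margin = |LSL - x| = |130.59 - 134.299| = 3.709
z = margin / u = 3.709 / 0.32751938
z = 11.3245

11.3245


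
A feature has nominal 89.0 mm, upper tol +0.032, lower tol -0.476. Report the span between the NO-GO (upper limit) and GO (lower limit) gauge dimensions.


GO = nominal - lower_tol (smallest hole = maximum material condition)
GO = 89.0 - 0.476 = 88.524
NO-GO = nominal + upper_tol (largest hole = least material condition)
NO-GO = 89.0 + 0.032 = 89.032
spread = NO-GO - GO = 89.032 - 88.524 = 0.5080

0.5080


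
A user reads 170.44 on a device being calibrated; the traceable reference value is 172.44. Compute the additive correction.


Correction = standard - reading
= 172.44 - 170.44
= 2.0000

2.0000


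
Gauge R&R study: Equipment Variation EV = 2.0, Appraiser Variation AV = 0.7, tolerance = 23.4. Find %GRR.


GRR = sqrt(EV^2 + AV^2) = sqrt(2.0^2 + 0.7^2) = 2.118962
%GRR = GRR / tol * 100 = 2.118962 / 23.4 * 100
%GRR = 9.0554

9.0554


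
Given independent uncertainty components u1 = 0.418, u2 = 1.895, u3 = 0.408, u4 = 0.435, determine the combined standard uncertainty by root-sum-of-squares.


uc = sqrt(0.418^2 + 1.895^2 + 0.408^2 + 0.435^2)
uc = sqrt(4.121438)
uc = 2.0301

2.0301


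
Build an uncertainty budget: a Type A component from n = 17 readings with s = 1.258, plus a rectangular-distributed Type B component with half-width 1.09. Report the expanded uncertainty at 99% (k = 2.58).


u_A = s / sqrt(n) = 1.258 / sqrt(17) = 0.30510982
u_B = half_width / sqrt(3) = 1.09 / sqrt(3) = 0.62931179
uc = sqrt(u_A^2 + u_B^2) = sqrt(0.30510982^2 + 0.62931179^2) = 0.69937496
U = k * uc = 2.58 * 0.69937496
U = 1.8044

1.8044


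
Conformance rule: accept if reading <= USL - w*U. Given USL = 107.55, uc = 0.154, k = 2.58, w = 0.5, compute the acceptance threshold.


U = k * uc = 2.58 * 0.154 = 0.39732
guard band g = w * U = 0.5 * 0.39732 = 0.19866
AL = USL - g = 107.55 - 0.19866
AL = 107.3513

107.3513


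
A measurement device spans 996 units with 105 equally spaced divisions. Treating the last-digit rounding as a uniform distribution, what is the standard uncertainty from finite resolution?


resolution = range / divisions
resolution = 996 / 105 = 9.4857143
u_res = resolution / (2*sqrt(3))
u_res = 9.4857143 / 3.4641016
u_res = 2.7383

2.7383


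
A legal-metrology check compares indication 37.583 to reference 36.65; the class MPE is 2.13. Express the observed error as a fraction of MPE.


e = indication - reference = 37.583 - 36.65 = 0.9330
|e| = 0.9330
ratio = |e| / MPE = 0.9330 / 2.13
ratio = 0.4380

0.4380


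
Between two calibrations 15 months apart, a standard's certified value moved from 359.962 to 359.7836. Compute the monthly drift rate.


rate = (v2 - v1) / months
= (359.7836 - 359.962) / 15
= -0.1784 / 15
= -0.0119

-0.0119


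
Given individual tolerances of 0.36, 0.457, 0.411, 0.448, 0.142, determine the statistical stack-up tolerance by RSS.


RSS = sqrt(0.36^2 + 0.457^2 + 0.411^2 + 0.448^2 + 0.142^2)
= sqrt(0.728238)
= 0.8534

0.8534


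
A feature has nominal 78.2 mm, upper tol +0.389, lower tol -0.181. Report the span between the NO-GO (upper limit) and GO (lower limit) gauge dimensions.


GO = nominal - lower_tol (smallest hole = maximum material condition)
GO = 78.2 - 0.181 = 78.019
NO-GO = nominal + upper_tol (largest hole = least material condition)
NO-GO = 78.2 + 0.389 = 78.589
spread = NO-GO - GO = 78.589 - 78.019 = 0.5700

0.5700


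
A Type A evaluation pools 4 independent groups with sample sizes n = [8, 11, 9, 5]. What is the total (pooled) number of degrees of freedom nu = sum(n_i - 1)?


nu = sum_i (n_i - 1)
nu = ((8 - 1) + (11 - 1) + (9 - 1) + (5 - 1))
nu = 7 + 10 + 8 + 4
nu = 29

29


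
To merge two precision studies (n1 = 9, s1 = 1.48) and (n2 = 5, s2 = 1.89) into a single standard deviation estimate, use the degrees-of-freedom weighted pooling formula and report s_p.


s_p = sqrt(((n1-1)*s1^2 + (n2-1)*s2^2) / (n1+n2-2))
numerator = (9-1)*1.48^2 + (5-1)*1.89^2 = 17.5232 + 14.2884 = 31.8116
denominator = 9 + 5 - 2 = 12
s_p^2 = 31.8116 / 12 = 2.6509667
s_p = sqrt(2.6509667) = 1.6282

1.6282


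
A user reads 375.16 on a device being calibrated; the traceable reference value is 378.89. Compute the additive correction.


Correction = standard - reading
= 378.89 - 375.16
= 3.7300

3.7300


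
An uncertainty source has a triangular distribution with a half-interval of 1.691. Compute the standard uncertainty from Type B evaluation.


u_B = half_width / sqrt(6)
u_B = 1.691 / 2.4494897
u_B = 0.6903

0.6903


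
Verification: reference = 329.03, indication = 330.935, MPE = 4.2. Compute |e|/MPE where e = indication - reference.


e = indication - reference = 330.935 - 329.03 = 1.9050
|e| = 1.9050
ratio = |e| / MPE = 1.9050 / 4.2
ratio = 0.4536

0.4536


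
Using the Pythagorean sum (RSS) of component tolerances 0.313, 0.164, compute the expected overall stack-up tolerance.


RSS = sqrt(0.313^2 + 0.164^2)
= sqrt(0.124865)
= 0.3534

0.3534


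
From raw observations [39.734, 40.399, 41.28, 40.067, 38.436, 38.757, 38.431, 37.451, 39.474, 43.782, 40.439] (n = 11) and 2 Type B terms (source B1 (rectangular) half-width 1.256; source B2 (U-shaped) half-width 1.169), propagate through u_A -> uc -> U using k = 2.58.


mean = (39.734 + 40.399 + 41.28 + 40.067 + 38.436 + 38.757 + 38.431 + 37.451 + 39.474 + 43.782 + 40.439) / 11 = 39.84090909
s = sqrt(sum((x - mean)^2)/(n-1)) = 1.7122402
u_A = s / sqrt(n) = 1.7122402 / sqrt(11) = 0.51625984
u_B1 = 1.256 / sqrt(3) = 0.72515194
u_B2 = 1.169 / sqrt(2) = 0.82660783
uc = sqrt(0.51625984^2 + 0.72515194^2 + 0.82660783^2) = 1.2147634
U = k * uc = 2.58 * 1.2147634
U = 3.1341

3.1341


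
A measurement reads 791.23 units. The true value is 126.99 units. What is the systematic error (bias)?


Systematic error = measured - true
= 791.23 - 126.99
= 664.2400

664.2400


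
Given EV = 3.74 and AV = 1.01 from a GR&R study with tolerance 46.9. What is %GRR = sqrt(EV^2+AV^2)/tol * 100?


GRR = sqrt(EV^2 + AV^2) = sqrt(3.74^2 + 1.01^2) = 3.8739773
%GRR = GRR / tol * 100 = 3.8739773 / 46.9 * 100
%GRR = 8.2601

8.2601


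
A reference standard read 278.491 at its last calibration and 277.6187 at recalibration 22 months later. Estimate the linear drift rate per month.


rate = (v2 - v1) / months
= (277.6187 - 278.491) / 22
= -0.8723 / 22
= -0.0396

-0.0396


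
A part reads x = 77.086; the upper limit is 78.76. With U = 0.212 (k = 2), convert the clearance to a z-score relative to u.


u = U / k = 0.212 / 2 = 0.106
margin = |USL - x| = |78.76 - 77.086| = 1.674
z = margin / u = 1.674 / 0.106
z = 15.7925

15.7925


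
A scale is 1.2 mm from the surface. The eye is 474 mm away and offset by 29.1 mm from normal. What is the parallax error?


error = h * offset / d
= 1.2 * 29.1 / 474
= 0.0737

0.0737


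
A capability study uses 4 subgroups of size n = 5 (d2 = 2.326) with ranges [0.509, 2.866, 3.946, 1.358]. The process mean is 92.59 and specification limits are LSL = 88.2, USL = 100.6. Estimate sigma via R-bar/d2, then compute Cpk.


R_bar = (0.509 + 2.866 + 3.946 + 1.358) / 4 = 2.16975
sigma = R_bar / d2 = 2.16975 / 2.326 = 0.93282459
Cp = (USL - LSL)/(6*sigma) = (100.6 - 88.2)/(6*0.93282459) = 2.2155
Cpu = (100.6 - 92.59)/(3*0.93282459) = 2.8623
Cpl = (92.59 - 88.2)/(3*0.93282459) = 1.5687
Cpk = min(Cpu, Cpl) = 1.5687

1.5687


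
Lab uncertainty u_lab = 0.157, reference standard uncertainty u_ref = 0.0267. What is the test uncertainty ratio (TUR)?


TUR = u_lab / u_ref
= 0.157 / 0.0267
= 5.8801

5.8801


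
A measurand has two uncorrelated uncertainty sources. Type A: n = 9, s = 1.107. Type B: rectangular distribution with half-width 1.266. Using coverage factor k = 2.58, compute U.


u_A = s / sqrt(n) = 1.107 / sqrt(9) = 0.369
u_B = half_width / sqrt(3) = 1.266 / sqrt(3) = 0.73092544
uc = sqrt(u_A^2 + u_B^2) = sqrt(0.369^2 + 0.73092544^2) = 0.81878752
U = k * uc = 2.58 * 0.81878752
U = 2.1125

2.1125


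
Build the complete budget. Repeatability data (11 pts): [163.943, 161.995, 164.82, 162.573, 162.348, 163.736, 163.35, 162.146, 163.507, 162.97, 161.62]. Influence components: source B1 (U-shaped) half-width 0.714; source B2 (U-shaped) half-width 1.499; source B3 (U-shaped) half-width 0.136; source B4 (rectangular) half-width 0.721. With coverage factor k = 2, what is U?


mean = (163.943 + 161.995 + 164.82 + 162.573 + 162.348 + 163.736 + 163.35 + 162.146 + 163.507 + 162.97 + 161.62) / 11 = 163.0007273
s = sqrt(sum((x - mean)^2)/(n-1)) = 0.96824388
u_A = s / sqrt(n) = 0.96824388 / sqrt(11) = 0.29193651
u_B1 = 0.714 / sqrt(2) = 0.50487424
u_B2 = 1.499 / sqrt(2) = 1.0599531
u_B3 = 0.136 / sqrt(2) = 0.096166522
u_B4 = 0.721 / sqrt(3) = 0.41626954
uc = sqrt(0.29193651^2 + 0.50487424^2 + 1.0599531^2 + 0.096166522^2 + 0.41626954^2) = 1.2830253
U = k * uc = 2 * 1.2830253
U = 2.5661

2.5661


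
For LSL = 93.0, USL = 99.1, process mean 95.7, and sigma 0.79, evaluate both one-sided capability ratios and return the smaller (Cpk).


Cpu = (USL - mean) / (3*sigma) = (99.1 - 95.7) / (3*0.79) = 1.4346
Cpl = (mean - LSL) / (3*sigma) = (95.7 - 93.0) / (3*0.79) = 1.1392
Cpk = min(Cpu, Cpl) = 1.1392

1.1392


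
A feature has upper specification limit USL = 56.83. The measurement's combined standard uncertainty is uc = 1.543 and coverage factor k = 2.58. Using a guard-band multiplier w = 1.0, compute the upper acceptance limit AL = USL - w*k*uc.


U = k * uc = 2.58 * 1.543 = 3.98094
guard band g = w * U = 1.0 * 3.98094 = 3.98094
AL = USL - g = 56.83 - 3.98094
AL = 52.8491

52.8491


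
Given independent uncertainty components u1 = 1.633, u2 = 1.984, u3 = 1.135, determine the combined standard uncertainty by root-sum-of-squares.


uc = sqrt(1.633^2 + 1.984^2 + 1.135^2)
uc = sqrt(7.89117)
uc = 2.8091

2.8091


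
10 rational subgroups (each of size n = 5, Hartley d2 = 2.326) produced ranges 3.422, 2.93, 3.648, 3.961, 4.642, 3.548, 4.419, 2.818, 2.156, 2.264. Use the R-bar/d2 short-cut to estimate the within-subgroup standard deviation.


R_bar = (3.422 + 2.93 + 3.648 + 3.961 + 4.642 + 3.548 + 4.419 + 2.818 + 2.156 + 2.264) / 10
R_bar = 33.808 / 10 = 3.3808
sigma_hat = R_bar / d2 = 3.3808 / 2.326 = 1.4535

1.4535


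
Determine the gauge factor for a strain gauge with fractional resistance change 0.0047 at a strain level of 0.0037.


GF = (dR/R) / epsilon
= 0.0047 / 0.0037
= 1.2703

1.2703


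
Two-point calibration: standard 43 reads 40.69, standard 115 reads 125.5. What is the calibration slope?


slope = (y2 - y1) / (x2 - x1)
= (125.5 - 40.69) / (115 - 43)
= 84.8100 / 72
= 1.1779

1.1779


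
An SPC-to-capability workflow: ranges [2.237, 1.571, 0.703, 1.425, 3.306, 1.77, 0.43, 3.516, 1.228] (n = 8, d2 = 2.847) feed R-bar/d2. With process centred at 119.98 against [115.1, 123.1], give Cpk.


R_bar = (2.237 + 1.571 + 0.703 + 1.425 + 3.306 + 1.77 + 0.43 + 3.516 + 1.228) / 9 = 1.7984444
sigma = R_bar / d2 = 1.7984444 / 2.847 = 0.63169807
Cp = (USL - LSL)/(6*sigma) = (123.1 - 115.1)/(6*0.63169807) = 2.1107
Cpu = (123.1 - 119.98)/(3*0.63169807) = 1.6464
Cpl = (119.98 - 115.1)/(3*0.63169807) = 2.5751
Cpk = min(Cpu, Cpl) = 1.6464

1.6464


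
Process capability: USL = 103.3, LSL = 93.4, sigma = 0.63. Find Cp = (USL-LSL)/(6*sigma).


Cp = (USL - LSL) / (6 * sigma)
= (103.3 - 93.4) / (6 * 0.63)
= 9.9000 / 3.7800
= 2.6190

2.6190


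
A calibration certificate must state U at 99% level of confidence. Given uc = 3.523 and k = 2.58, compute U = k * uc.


U = k * uc
U = 2.58 * 3.523
U = 9.0893

9.0893


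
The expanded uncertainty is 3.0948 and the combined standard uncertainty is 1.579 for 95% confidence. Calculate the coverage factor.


k = U / uc
k = 3.0948 / 1.579
k = 1.96

1.96


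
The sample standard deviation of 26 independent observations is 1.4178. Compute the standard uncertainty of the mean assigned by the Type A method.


u_A = s / sqrt(n)
u_A = 1.4178 / sqrt(26)
u_A = 1.4178 / 5.0990195
u_A = 0.2781

0.2781


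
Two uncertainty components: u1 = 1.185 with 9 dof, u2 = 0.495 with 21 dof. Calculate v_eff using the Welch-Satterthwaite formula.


uc = sqrt(u1^2 + u2^2) = sqrt(1.185^2 + 0.495^2) = 1.2842313
v_eff = uc^4 / (u1^4/v1 + u2^4/v2)
= 1.2842313^4 / (1.185^4/9 + 0.495^4/21)
= 2.7200257 / 0.22195312
v_eff = 12.2550

12.2550


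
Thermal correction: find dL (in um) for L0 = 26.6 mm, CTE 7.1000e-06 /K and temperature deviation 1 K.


dL = L * alpha * dT
= 26.6 * 7.1000e-06 * 1
= 1.8890000e-04 mm
dL_um = 1.8890000e-04 * 1000 = 0.1889 um

0.1889


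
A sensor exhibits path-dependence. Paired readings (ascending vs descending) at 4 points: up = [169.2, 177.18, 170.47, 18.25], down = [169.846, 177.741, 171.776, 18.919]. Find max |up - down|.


|169.2 - 169.846| = 0.6460
|177.18 - 177.741| = 0.5610
|170.47 - 171.776| = 1.3060
|18.25 - 18.919| = 0.6690
hysteresis = max(diffs) = 1.3060

1.3060


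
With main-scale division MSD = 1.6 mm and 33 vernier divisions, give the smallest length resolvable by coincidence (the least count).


LC = MSD / n_div
= 1.6 / 33
= 0.0485

0.0485


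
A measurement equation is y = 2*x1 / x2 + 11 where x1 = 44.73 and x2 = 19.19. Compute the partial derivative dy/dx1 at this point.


y = 2*x1 / x2 + 11
dy/dx1 = 2/x2
Evaluate at x2 = 19.19: c1 = 2 / 19.19
c1 = 0.1042

0.1042


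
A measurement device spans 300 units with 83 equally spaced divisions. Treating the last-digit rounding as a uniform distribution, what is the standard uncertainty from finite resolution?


resolution = range / divisions
resolution = 300 / 83 = 3.6144578
u_res = resolution / (2*sqrt(3))
u_res = 3.6144578 / 3.4641016
u_res = 1.0434

1.0434


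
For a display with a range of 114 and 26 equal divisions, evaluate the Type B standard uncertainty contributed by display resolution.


resolution = range / divisions
resolution = 114 / 26 = 4.3846154
u_res = resolution / (2*sqrt(3))
u_res = 4.3846154 / 3.4641016
u_res = 1.2657

1.2657


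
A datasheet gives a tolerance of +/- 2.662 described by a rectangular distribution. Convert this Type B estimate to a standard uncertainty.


u_B = half_width / sqrt(3)
u_B = 2.662 / 1.7320508
u_B = 1.5369

1.5369


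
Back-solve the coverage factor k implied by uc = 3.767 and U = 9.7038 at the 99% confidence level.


k = U / uc
k = 9.7038 / 3.767
k = 2.576

2.576


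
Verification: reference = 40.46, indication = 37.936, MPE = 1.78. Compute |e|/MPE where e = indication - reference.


e = indication - reference = 37.936 - 40.46 = -2.5240
|e| = 2.5240
ratio = |e| / MPE = 2.5240 / 1.78
ratio = 1.4180

1.4180


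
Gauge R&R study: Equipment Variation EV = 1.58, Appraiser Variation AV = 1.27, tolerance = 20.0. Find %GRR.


GRR = sqrt(EV^2 + AV^2) = sqrt(1.58^2 + 1.27^2) = 2.0271408
%GRR = GRR / tol * 100 = 2.0271408 / 20.0 * 100
%GRR = 10.1357

10.1357


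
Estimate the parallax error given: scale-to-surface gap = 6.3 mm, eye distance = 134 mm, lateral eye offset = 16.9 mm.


error = h * offset / d
= 6.3 * 16.9 / 134
= 0.7946

0.7946


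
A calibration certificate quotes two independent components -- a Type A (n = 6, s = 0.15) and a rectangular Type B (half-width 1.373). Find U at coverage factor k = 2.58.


u_A = s / sqrt(n) = 0.15 / sqrt(6) = 0.061237244
u_B = half_width / sqrt(3) = 1.373 / sqrt(3) = 0.79270192
uc = sqrt(u_A^2 + u_B^2) = sqrt(0.061237244^2 + 0.79270192^2) = 0.79506373
U = k * uc = 2.58 * 0.79506373
U = 2.0513

2.0513


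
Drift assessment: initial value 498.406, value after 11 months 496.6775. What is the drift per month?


rate = (v2 - v1) / months
= (496.6775 - 498.406) / 11
= -1.7285 / 11
= -0.1571

-0.1571


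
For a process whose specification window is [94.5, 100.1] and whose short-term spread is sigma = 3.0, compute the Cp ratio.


Cp = (USL - LSL) / (6 * sigma)
= (100.1 - 94.5) / (6 * 3.0)
= 5.6000 / 18.0000
= 0.3111

0.3111


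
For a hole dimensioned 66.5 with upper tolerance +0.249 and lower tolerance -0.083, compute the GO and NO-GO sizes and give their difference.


GO = nominal - lower_tol (smallest hole = maximum material condition)
GO = 66.5 - 0.083 = 66.417
NO-GO = nominal + upper_tol (largest hole = least material condition)
NO-GO = 66.5 + 0.249 = 66.749
spread = NO-GO - GO = 66.749 - 66.417 = 0.3320

0.3320


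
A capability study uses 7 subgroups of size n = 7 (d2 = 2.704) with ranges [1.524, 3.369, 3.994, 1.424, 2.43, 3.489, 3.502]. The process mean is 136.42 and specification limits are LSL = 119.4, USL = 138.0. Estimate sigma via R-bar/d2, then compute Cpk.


R_bar = (1.524 + 3.369 + 3.994 + 1.424 + 2.43 + 3.489 + 3.502) / 7 = 2.8188571
sigma = R_bar / d2 = 2.8188571 / 2.704 = 1.0424767
Cp = (USL - LSL)/(6*sigma) = (138.0 - 119.4)/(6*1.0424767) = 2.9737
Cpu = (138.0 - 136.42)/(3*1.0424767) = 0.5052
Cpl = (136.42 - 119.4)/(3*1.0424767) = 5.4422
Cpk = min(Cpu, Cpl) = 0.5052

0.5052


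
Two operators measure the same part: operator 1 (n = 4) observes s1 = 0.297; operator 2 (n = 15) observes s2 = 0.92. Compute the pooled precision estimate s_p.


s_p = sqrt(((n1-1)*s1^2 + (n2-1)*s2^2) / (n1+n2-2))
numerator = (4-1)*0.297^2 + (15-1)*0.92^2 = 0.264627 + 11.8496 = 12.114227
denominator = 4 + 15 - 2 = 17
s_p^2 = 12.114227 / 17 = 0.71260159
s_p = sqrt(0.71260159) = 0.8442

0.8442
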